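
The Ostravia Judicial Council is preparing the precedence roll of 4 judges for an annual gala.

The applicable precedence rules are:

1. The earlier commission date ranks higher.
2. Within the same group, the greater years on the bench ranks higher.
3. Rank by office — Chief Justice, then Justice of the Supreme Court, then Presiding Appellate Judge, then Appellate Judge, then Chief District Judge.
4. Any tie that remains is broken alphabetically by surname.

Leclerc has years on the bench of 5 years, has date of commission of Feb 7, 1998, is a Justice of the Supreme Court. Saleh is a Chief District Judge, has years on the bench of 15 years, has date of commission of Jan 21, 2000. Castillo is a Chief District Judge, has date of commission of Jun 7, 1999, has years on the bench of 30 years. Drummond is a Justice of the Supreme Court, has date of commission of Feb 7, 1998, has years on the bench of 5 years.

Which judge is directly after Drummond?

By date of commission (earlier first): Drummond and Leclerc (both Feb 7, 1998); then Castillo (Jun 7, 1999); then Saleh (Jan 21, 2000).
Drummond and Leclerc both have years on the bench 5 years, so the next rule applies.
Drummond and Leclerc are each Justice of the Supreme Court, so the next rule applies.
Among Drummond and Leclerc, alphabetically by surname: Drummond before Leclerc.
Order: Drummond, Leclerc, Castillo, Saleh.

Leclerc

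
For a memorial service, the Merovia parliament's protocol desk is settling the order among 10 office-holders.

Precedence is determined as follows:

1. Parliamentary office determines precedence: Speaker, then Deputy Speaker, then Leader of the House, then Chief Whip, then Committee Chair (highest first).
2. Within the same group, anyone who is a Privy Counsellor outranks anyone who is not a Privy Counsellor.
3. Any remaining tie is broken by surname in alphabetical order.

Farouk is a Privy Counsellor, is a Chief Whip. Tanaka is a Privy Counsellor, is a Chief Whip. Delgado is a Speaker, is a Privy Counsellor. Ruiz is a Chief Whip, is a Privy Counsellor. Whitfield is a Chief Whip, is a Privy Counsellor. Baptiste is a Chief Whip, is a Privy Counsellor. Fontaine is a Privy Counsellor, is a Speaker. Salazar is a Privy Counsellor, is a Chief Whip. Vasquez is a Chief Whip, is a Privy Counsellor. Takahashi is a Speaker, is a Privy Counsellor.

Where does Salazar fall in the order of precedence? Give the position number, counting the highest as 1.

7

By parliamentary office: Delgado, Fontaine and Takahashi (Speaker); then Baptiste, Farouk, Ruiz, Salazar, Tanaka, Vasquez and Whitfield (Chief Whip).
Delgado, Fontaine and Takahashi are each a Privy Counsellor, so the next rule applies.
Among Delgado, Fontaine and Takahashi, alphabetically by surname: Delgado before Fontaine before Takahashi.
Baptiste, Farouk, Ruiz, Salazar, Tanaka, Vasquez and Whitfield are each a Privy Counsellor, so the next rule applies.
Among Baptiste, Farouk, Ruiz, Salazar, Tanaka, Vasquez and Whitfield, alphabetically by surname: Baptiste before Farouk before Ruiz before Salazar before Tanaka before Vasquez before Whitfield.
Order: Delgado, Fontaine, Takahashi, Baptiste, Farouk, Ruiz, Salazar, Tanaka, Vasquez, Whitfield. So position 7.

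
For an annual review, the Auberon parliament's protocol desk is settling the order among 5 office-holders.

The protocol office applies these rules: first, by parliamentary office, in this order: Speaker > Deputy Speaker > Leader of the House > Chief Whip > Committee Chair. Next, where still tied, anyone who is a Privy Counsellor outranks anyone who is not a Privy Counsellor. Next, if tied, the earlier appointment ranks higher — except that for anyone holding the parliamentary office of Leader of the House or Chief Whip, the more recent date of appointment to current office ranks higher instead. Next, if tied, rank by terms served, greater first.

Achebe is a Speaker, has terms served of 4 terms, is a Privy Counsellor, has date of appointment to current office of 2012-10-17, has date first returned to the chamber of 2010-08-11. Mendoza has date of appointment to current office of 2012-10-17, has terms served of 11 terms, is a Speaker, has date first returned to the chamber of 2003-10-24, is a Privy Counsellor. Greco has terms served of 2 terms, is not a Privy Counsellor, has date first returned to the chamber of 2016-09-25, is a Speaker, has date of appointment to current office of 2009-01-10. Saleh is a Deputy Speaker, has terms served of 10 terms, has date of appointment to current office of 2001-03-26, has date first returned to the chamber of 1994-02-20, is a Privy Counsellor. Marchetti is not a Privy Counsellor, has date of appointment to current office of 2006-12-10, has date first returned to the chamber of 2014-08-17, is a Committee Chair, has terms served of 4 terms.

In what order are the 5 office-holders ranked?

Mendoza, Achebe, Greco, Saleh, Marchetti

By parliamentary office: Mendoza, Achebe and Greco (Speaker); then Saleh (Deputy Speaker); then Marchetti (Committee Chair).
Among Mendoza, Achebe and Greco, a Privy Counsellor before not a Privy Counsellor: Mendoza and Achebe (a Privy Counsellor) before Greco (not a Privy Counsellor).
Mendoza and Achebe both have date of appointment to current office 2012-10-17, so the next rule applies.
Among Mendoza and Achebe, by terms served (higher first): Mendoza (11 terms) before Achebe (4 terms).
Full order: Mendoza, Achebe, Greco, Saleh, Marchetti.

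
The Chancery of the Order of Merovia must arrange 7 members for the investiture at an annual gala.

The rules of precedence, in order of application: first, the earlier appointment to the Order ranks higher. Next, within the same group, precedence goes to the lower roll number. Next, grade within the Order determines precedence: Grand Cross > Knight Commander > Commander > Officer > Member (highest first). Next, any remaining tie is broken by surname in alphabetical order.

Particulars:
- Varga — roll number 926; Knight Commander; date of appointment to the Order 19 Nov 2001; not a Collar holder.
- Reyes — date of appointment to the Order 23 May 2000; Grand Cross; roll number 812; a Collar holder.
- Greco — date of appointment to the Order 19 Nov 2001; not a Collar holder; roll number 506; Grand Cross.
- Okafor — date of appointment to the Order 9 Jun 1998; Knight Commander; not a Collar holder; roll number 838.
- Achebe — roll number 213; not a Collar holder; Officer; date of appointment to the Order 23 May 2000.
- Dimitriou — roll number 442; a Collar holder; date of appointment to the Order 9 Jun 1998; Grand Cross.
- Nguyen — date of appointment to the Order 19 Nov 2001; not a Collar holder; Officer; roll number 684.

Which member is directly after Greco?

Nguyen

By date of appointment to the Order (earlier first): Dimitriou and Okafor (both 9 Jun 1998); then Achebe and Reyes (both 23 May 2000); then Greco, Nguyen and Varga (each 19 Nov 2001).
Among Dimitriou and Okafor, by roll number (lower first): Dimitriou (442) before Okafor (838).
Among Achebe and Reyes, by roll number (lower first): Achebe (213) before Reyes (812).
Among Greco, Nguyen and Varga, by roll number (lower first): Greco (506) before Nguyen (684) before Varga (926).
Order: Dimitriou, Okafor, Achebe, Reyes, Greco, Nguyen, Varga.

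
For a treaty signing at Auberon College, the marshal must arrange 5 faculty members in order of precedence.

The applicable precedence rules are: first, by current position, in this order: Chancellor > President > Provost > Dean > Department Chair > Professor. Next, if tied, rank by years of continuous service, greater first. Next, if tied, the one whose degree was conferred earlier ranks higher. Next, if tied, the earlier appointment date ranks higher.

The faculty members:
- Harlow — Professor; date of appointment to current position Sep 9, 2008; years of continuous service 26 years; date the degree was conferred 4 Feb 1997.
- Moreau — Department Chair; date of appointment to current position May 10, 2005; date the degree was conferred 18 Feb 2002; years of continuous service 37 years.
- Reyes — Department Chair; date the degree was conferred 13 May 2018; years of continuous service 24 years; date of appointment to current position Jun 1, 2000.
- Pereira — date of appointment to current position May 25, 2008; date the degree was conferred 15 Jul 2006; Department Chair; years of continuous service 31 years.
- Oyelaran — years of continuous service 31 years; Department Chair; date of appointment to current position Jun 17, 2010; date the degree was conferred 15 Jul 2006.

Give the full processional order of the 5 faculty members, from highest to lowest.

Moreau, Pereira, Oyelaran, Reyes, Harlow

By current position: Moreau, Pereira, Oyelaran and Reyes (Department Chair); then Harlow (Professor).
Among Moreau, Pereira, Oyelaran and Reyes, by years of continuous service (higher first): Moreau (37 years) before Pereira and Oyelaran (31 years) before Reyes (24 years).
Pereira and Oyelaran both have date the degree was conferred 15 Jul 2006, so the next rule applies.
Among Pereira and Oyelaran, by date of appointment to current position (earlier first): Pereira (May 25, 2008) before Oyelaran (Jun 17, 2010).
Full order: Moreau, Pereira, Oyelaran, Reyes, Harlow.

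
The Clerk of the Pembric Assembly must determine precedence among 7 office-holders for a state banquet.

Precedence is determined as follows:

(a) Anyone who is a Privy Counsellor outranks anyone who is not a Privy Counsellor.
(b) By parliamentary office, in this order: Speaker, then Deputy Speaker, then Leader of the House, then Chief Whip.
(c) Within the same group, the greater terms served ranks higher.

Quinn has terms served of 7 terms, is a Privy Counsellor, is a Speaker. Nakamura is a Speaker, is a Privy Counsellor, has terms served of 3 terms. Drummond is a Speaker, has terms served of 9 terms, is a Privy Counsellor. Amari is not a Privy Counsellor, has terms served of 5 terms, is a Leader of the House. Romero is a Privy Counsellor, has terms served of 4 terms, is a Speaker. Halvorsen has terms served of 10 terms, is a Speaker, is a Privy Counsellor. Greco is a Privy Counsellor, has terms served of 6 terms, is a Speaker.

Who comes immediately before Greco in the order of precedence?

By the first rule: Halvorsen, Drummond, Quinn, Greco, Romero and Nakamura (each a Privy Counsellor); then Amari (not a Privy Counsellor).
Halvorsen, Drummond, Quinn, Greco, Romero and Nakamura are each Speaker, so the next rule applies.
Among Halvorsen, Drummond, Quinn, Greco, Romero and Nakamura, by terms served (higher first): Halvorsen (10 terms) before Drummond (9 terms) before Quinn (7 terms) before Greco (6 terms) before Romero (4 terms) before Nakamura (3 terms).
Order: Halvorsen, Drummond, Quinn, Greco, Romero, Nakamura, Amari.

Quinn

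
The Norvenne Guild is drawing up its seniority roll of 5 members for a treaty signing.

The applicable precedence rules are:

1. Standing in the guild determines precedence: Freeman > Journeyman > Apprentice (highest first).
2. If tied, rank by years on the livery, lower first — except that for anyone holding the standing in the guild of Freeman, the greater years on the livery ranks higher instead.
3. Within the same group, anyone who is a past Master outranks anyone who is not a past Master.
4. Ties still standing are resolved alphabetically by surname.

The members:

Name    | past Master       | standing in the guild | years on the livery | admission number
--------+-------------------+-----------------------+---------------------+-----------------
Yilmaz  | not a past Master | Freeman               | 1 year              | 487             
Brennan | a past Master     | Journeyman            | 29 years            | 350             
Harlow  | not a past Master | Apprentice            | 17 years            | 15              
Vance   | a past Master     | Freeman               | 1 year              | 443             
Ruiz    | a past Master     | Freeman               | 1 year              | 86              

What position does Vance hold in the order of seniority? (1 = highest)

2

By standing in the guild: Ruiz, Vance and Yilmaz (Freeman); then Brennan (Journeyman); then Harlow (Apprentice).
Ruiz, Vance and Yilmaz all have years on the livery 1 year, so the next rule applies.
Among Ruiz, Vance and Yilmaz, a past Master before not a past Master: Ruiz and Vance (a past Master) before Yilmaz (not a past Master).
Among Ruiz and Vance, alphabetically by surname: Ruiz before Vance.
Order: Ruiz, Vance, Yilmaz, Brennan, Harlow. So position 2.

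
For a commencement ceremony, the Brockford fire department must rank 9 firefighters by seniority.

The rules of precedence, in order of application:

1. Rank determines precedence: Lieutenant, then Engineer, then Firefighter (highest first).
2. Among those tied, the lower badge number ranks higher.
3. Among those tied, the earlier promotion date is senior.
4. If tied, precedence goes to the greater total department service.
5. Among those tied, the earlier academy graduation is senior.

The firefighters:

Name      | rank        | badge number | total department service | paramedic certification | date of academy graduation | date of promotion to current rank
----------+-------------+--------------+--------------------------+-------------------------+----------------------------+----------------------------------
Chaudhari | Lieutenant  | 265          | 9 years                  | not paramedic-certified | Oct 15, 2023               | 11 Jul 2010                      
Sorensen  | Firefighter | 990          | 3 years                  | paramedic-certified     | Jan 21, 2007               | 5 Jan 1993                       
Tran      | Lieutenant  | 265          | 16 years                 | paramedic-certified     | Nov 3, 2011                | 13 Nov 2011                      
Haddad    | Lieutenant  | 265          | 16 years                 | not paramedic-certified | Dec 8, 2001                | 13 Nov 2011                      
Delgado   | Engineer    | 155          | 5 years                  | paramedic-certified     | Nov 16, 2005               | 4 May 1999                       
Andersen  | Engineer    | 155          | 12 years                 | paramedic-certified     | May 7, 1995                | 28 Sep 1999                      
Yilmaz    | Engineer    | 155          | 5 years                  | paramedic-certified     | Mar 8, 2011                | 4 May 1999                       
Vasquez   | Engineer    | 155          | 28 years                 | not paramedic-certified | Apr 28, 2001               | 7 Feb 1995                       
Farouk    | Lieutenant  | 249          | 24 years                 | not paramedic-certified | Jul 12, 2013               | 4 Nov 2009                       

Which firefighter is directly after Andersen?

Sorensen

By rank: Farouk, Chaudhari, Haddad and Tran (Lieutenant); then Vasquez, Delgado, Yilmaz and Andersen (Engineer); then Sorensen (Firefighter).
Among Farouk, Chaudhari, Haddad and Tran, by badge number (lower first): Farouk (249) before Chaudhari, Haddad and Tran (265).
Among Chaudhari, Haddad and Tran, by date of promotion to current rank (earlier first): Chaudhari (11 Jul 2010) before Haddad and Tran (13 Nov 2011).
Haddad and Tran both have total department service 16 years, so the next rule applies.
Among Haddad and Tran, by date of academy graduation (earlier first): Haddad (Dec 8, 2001) before Tran (Nov 3, 2011).
Vasquez, Delgado, Yilmaz and Andersen all have badge number 155, so the next rule applies.
Among Vasquez, Delgado, Yilmaz and Andersen, by date of promotion to current rank (earlier first): Vasquez (7 Feb 1995) before Delgado and Yilmaz (4 May 1999) before Andersen (28 Sep 1999).
Delgado and Yilmaz both have total department service 5 years, so the next rule applies.
Among Delgado and Yilmaz, by date of academy graduation (earlier first): Delgado (Nov 16, 2005) before Yilmaz (Mar 8, 2011).
Order: Farouk, Chaudhari, Haddad, Tran, Vasquez, Delgado, Yilmaz, Andersen, Sorensen.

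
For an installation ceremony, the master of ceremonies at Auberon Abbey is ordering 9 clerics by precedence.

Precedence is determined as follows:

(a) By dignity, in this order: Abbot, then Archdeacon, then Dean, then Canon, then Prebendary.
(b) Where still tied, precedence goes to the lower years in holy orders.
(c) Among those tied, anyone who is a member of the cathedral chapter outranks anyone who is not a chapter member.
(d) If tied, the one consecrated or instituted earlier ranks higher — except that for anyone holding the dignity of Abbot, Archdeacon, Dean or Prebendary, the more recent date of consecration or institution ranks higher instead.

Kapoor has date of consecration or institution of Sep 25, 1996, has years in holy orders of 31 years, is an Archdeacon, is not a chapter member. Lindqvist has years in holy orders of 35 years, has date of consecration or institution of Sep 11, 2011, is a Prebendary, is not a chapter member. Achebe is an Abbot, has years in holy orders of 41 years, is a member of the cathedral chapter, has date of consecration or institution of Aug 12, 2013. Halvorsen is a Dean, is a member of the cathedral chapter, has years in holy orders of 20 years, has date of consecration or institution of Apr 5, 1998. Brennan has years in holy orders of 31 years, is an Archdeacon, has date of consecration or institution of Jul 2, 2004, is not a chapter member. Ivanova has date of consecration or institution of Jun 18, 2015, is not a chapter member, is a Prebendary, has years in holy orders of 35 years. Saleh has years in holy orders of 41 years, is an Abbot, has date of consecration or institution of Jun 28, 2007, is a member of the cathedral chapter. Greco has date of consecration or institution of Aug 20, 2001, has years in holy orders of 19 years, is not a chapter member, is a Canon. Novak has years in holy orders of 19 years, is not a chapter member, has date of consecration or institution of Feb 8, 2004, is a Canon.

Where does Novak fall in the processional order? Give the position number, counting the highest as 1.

7

By dignity: Achebe and Saleh (Abbot); then Brennan and Kapoor (Archdeacon); then Halvorsen (Dean); then Greco and Novak (Canon); then Ivanova and Lindqvist (Prebendary).
Achebe and Saleh both have years in holy orders 41 years, so the next rule applies.
Achebe and Saleh are each a member of the cathedral chapter, so the next rule applies.
Among Achebe and Saleh, by date of consecration or institution (later first) (reversed rule for this group): Achebe (Aug 12, 2013) before Saleh (Jun 28, 2007).
Brennan and Kapoor both have years in holy orders 31 years, so the next rule applies.
Brennan and Kapoor are each not a chapter member, so the next rule applies.
Among Brennan and Kapoor, by date of consecration or institution (later first) (reversed rule for this group): Brennan (Jul 2, 2004) before Kapoor (Sep 25, 1996).
Greco and Novak both have years in holy orders 19 years, so the next rule applies.
Greco and Novak are each not a chapter member, so the next rule applies.
Among Greco and Novak, by date of consecration or institution (earlier first): Greco (Aug 20, 2001) before Novak (Feb 8, 2004).
Ivanova and Lindqvist both have years in holy orders 35 years, so the next rule applies.
Ivanova and Lindqvist are each not a chapter member, so the next rule applies.
Among Ivanova and Lindqvist, by date of consecration or institution (later first) (reversed rule for this group): Ivanova (Jun 18, 2015) before Lindqvist (Sep 11, 2011).
Order: Achebe, Saleh, Brennan, Kapoor, Halvorsen, Greco, Novak, Ivanova, Lindqvist. So position 7.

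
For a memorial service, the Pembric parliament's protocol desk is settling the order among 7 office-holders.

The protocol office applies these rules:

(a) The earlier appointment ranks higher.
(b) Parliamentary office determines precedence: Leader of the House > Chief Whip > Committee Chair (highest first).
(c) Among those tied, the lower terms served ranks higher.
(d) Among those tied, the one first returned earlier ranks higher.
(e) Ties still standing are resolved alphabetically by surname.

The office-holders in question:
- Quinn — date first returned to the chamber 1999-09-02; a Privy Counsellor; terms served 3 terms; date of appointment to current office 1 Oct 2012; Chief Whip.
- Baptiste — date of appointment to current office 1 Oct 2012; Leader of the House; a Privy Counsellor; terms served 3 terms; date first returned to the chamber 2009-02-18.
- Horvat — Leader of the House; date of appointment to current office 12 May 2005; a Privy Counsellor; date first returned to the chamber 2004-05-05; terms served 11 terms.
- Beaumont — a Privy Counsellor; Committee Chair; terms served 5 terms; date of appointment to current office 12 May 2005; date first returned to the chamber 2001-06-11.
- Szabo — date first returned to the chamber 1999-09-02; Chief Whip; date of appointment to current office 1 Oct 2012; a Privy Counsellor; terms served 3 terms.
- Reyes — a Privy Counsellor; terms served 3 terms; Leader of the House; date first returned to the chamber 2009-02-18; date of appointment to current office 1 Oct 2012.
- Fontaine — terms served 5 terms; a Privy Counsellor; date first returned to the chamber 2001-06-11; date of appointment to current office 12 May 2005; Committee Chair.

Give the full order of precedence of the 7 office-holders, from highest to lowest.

Horvat, Beaumont, Fontaine, Baptiste, Reyes, Quinn, Szabo

By date of appointment to current office (earlier first): Horvat, Beaumont and Fontaine (each 12 May 2005); then Baptiste, Reyes, Quinn and Szabo (each 1 Oct 2012).
Among Horvat, Beaumont and Fontaine, by parliamentary office: Horvat (Leader of the House) before Beaumont and Fontaine (Committee Chair).
Beaumont and Fontaine both have terms served 5 terms, so the next rule applies.
Beaumont and Fontaine both have date first returned to the chamber 2001-06-11, so the next rule applies.
Among Beaumont and Fontaine, alphabetically by surname: Beaumont before Fontaine.
Among Baptiste, Reyes, Quinn and Szabo, by parliamentary office: Baptiste and Reyes (Leader of the House) before Quinn and Szabo (Chief Whip).
Baptiste and Reyes both have terms served 3 terms, so the next rule applies.
Baptiste and Reyes both have date first returned to the chamber 2009-02-18, so the next rule applies.
Among Baptiste and Reyes, alphabetically by surname: Baptiste before Reyes.
Quinn and Szabo both have terms served 3 terms, so the next rule applies.
Quinn and Szabo both have date first returned to the chamber 1999-09-02, so the next rule applies.
Among Quinn and Szabo, alphabetically by surname: Quinn before Szabo.
Full order: Horvat, Beaumont, Fontaine, Baptiste, Reyes, Quinn, Szabo.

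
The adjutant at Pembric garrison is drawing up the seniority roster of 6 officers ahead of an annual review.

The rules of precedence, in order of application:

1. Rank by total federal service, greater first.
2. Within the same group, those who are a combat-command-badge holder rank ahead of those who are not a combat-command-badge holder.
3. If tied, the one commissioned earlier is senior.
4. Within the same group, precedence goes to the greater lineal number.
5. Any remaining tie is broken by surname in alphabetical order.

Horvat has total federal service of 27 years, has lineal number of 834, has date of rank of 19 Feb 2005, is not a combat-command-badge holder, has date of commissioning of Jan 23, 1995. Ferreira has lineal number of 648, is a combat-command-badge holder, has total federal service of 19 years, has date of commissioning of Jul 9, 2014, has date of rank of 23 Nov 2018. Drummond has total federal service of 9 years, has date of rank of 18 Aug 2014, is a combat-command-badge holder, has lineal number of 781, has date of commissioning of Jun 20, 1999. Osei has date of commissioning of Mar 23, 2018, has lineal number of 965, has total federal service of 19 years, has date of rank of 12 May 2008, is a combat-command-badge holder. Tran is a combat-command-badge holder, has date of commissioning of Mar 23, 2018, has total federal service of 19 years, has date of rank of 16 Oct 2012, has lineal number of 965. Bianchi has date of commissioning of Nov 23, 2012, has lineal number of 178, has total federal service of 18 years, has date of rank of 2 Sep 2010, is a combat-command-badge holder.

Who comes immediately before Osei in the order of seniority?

By total federal service (higher first): Horvat (27 years); then Ferreira, Osei and Tran (each 19 years); then Bianchi (18 years); then Drummond (9 years).
Ferreira, Osei and Tran are each a combat-command-badge holder, so the next rule applies.
Among Ferreira, Osei and Tran, by date of commissioning (earlier first): Ferreira (Jul 9, 2014) before Osei and Tran (Mar 23, 2018).
Osei and Tran both have lineal number 965, so the next rule applies.
Among Osei and Tran, alphabetically by surname: Osei before Tran.
Order: Horvat, Ferreira, Osei, Tran, Bianchi, Drummond.

Ferreira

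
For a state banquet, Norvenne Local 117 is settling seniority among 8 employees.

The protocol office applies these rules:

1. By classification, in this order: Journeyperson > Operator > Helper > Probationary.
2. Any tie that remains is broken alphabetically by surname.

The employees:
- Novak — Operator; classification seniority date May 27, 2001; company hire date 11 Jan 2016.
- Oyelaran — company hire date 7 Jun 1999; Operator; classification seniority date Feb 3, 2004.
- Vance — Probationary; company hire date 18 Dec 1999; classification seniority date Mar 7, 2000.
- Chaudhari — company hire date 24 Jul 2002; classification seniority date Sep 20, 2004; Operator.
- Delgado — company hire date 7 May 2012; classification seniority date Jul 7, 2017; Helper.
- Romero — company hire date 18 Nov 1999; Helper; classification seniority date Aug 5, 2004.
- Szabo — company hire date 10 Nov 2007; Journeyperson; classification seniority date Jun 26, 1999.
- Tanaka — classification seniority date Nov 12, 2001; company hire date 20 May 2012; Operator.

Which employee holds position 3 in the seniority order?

By classification: Szabo (Journeyperson); then Chaudhari, Novak, Oyelaran and Tanaka (Operator); then Delgado and Romero (Helper); then Vance (Probationary).
Among Chaudhari, Novak, Oyelaran and Tanaka, alphabetically by surname: Chaudhari before Novak before Oyelaran before Tanaka.
Among Delgado and Romero, alphabetically by surname: Delgado before Romero.
Order: Szabo, Chaudhari, Novak, Oyelaran, Tanaka, Delgado, Romero, Vance.

Novak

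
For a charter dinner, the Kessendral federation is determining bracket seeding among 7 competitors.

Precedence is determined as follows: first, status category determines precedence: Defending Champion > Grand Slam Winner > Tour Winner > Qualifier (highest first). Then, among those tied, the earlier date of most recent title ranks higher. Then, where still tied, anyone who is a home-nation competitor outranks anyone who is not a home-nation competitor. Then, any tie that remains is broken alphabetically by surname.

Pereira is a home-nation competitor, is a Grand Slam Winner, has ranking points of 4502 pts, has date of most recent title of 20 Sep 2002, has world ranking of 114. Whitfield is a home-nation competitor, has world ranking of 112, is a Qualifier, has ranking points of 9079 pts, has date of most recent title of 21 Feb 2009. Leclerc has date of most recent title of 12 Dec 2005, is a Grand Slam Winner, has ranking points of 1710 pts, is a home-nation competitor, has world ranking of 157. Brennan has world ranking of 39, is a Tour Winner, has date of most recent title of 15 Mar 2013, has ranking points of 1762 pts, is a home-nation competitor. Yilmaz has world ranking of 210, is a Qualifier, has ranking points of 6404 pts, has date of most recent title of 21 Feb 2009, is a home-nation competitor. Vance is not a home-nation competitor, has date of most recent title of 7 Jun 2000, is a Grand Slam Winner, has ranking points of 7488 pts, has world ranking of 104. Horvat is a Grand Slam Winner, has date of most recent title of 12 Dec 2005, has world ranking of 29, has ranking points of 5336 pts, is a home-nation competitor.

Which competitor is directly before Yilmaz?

By status category: Vance, Pereira, Horvat and Leclerc (Grand Slam Winner); then Brennan (Tour Winner); then Whitfield and Yilmaz (Qualifier).
Among Vance, Pereira, Horvat and Leclerc, by date of most recent title (earlier first): Vance (7 Jun 2000) before Pereira (20 Sep 2002) before Horvat and Leclerc (12 Dec 2005).
Horvat and Leclerc are each a home-nation competitor, so the next rule applies.
Among Horvat and Leclerc, alphabetically by surname: Horvat before Leclerc.
Whitfield and Yilmaz both have date of most recent title 21 Feb 2009, so the next rule applies.
Whitfield and Yilmaz are each a home-nation competitor, so the next rule applies.
Among Whitfield and Yilmaz, alphabetically by surname: Whitfield before Yilmaz.
Order: Vance, Pereira, Horvat, Leclerc, Brennan, Whitfield, Yilmaz.

Whitfield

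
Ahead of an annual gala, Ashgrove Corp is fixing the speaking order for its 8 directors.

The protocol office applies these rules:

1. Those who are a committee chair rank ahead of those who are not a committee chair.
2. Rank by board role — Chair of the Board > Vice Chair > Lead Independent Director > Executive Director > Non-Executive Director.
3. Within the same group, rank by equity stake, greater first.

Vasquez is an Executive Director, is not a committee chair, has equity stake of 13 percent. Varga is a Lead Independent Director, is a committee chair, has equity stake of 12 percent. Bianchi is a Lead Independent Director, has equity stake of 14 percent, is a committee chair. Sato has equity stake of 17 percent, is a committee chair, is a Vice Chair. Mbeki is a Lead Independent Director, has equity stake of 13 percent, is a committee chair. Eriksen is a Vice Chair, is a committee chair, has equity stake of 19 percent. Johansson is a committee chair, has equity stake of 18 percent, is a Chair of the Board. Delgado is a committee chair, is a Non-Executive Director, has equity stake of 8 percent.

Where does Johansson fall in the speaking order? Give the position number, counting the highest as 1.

By the first rule: Johansson, Eriksen, Sato, Bianchi, Mbeki, Varga and Delgado (each a committee chair); then Vasquez (not a committee chair).
Among Johansson, Eriksen, Sato, Bianchi, Mbeki, Varga and Delgado, by board role: Johansson (Chair of the Board) before Eriksen and Sato (Vice Chair) before Bianchi, Mbeki and Varga (Lead Independent Director) before Delgado (Non-Executive Director).
Among Eriksen and Sato, by equity stake (higher first): Eriksen (19 percent) before Sato (17 percent).
Among Bianchi, Mbeki and Varga, by equity stake (higher first): Bianchi (14 percent) before Mbeki (13 percent) before Varga (12 percent).
Order: Johansson, Eriksen, Sato, Bianchi, Mbeki, Varga, Delgado, Vasquez. So position 1.

1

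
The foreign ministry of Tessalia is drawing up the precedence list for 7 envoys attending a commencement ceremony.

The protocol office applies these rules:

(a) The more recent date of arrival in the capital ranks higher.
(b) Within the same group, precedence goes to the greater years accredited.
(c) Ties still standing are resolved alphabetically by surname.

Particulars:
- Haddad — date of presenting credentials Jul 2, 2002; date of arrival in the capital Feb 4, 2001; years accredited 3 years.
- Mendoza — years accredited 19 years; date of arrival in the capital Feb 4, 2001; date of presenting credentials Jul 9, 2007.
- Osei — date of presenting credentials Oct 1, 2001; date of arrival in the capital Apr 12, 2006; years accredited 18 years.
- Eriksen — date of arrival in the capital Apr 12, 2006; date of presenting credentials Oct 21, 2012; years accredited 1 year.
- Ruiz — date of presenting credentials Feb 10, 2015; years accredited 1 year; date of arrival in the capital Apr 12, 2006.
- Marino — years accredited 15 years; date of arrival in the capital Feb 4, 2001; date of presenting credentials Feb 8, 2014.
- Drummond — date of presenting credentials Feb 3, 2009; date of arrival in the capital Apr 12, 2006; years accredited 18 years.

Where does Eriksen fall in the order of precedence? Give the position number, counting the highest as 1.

3

By date of arrival in the capital (later first): Drummond, Osei, Eriksen and Ruiz (each Apr 12, 2006); then Mendoza, Marino and Haddad (each Feb 4, 2001).
Among Drummond, Osei, Eriksen and Ruiz, by years accredited (higher first): Drummond and Osei (18 years) before Eriksen and Ruiz (1 year).
Among Drummond and Osei, alphabetically by surname: Drummond before Osei.
Among Eriksen and Ruiz, alphabetically by surname: Eriksen before Ruiz.
Among Mendoza, Marino and Haddad, by years accredited (higher first): Mendoza (19 years) before Marino (15 years) before Haddad (3 years).
Order: Drummond, Osei, Eriksen, Ruiz, Mendoza, Marino, Haddad. So position 3.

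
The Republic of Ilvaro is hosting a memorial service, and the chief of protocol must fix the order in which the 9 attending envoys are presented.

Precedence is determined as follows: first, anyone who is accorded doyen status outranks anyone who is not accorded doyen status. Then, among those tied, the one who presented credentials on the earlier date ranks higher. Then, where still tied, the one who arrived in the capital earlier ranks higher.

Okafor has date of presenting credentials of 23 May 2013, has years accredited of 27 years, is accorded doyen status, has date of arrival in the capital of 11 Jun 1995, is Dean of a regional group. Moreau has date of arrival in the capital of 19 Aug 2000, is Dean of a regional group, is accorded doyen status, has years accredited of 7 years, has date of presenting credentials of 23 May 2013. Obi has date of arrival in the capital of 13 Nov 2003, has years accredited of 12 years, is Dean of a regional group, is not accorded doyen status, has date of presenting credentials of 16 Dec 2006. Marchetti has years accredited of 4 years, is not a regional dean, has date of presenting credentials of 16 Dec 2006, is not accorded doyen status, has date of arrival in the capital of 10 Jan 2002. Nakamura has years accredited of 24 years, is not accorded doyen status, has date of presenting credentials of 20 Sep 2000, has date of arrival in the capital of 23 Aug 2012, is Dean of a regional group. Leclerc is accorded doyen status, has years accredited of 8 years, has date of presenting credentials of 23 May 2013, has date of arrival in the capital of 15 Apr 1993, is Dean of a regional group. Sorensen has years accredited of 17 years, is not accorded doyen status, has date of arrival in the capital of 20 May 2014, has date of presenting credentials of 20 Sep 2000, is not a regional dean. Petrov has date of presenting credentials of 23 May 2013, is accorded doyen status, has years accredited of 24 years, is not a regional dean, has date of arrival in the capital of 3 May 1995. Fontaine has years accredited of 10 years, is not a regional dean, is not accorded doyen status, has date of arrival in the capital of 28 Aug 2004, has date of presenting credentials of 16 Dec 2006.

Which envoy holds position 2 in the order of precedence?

By the first rule: Leclerc, Petrov, Okafor and Moreau (each accorded doyen status); then Nakamura, Sorensen, Marchetti, Obi and Fontaine (each not accorded doyen status).
Leclerc, Petrov, Okafor and Moreau all have date of presenting credentials 23 May 2013, so the next rule applies.
Among Leclerc, Petrov, Okafor and Moreau, by date of arrival in the capital (earlier first): Leclerc (15 Apr 1993) before Petrov (3 May 1995) before Okafor (11 Jun 1995) before Moreau (19 Aug 2000).
Among Nakamura, Sorensen, Marchetti, Obi and Fontaine, by date of presenting credentials (earlier first): Nakamura and Sorensen (20 Sep 2000) before Marchetti, Obi and Fontaine (16 Dec 2006).
Among Nakamura and Sorensen, by date of arrival in the capital (earlier first): Nakamura (23 Aug 2012) before Sorensen (20 May 2014).
Among Marchetti, Obi and Fontaine, by date of arrival in the capital (earlier first): Marchetti (10 Jan 2002) before Obi (13 Nov 2003) before Fontaine (28 Aug 2004).
Order: Leclerc, Petrov, Okafor, Moreau, Nakamura, Sorensen, Marchetti, Obi, Fontaine.

Petrov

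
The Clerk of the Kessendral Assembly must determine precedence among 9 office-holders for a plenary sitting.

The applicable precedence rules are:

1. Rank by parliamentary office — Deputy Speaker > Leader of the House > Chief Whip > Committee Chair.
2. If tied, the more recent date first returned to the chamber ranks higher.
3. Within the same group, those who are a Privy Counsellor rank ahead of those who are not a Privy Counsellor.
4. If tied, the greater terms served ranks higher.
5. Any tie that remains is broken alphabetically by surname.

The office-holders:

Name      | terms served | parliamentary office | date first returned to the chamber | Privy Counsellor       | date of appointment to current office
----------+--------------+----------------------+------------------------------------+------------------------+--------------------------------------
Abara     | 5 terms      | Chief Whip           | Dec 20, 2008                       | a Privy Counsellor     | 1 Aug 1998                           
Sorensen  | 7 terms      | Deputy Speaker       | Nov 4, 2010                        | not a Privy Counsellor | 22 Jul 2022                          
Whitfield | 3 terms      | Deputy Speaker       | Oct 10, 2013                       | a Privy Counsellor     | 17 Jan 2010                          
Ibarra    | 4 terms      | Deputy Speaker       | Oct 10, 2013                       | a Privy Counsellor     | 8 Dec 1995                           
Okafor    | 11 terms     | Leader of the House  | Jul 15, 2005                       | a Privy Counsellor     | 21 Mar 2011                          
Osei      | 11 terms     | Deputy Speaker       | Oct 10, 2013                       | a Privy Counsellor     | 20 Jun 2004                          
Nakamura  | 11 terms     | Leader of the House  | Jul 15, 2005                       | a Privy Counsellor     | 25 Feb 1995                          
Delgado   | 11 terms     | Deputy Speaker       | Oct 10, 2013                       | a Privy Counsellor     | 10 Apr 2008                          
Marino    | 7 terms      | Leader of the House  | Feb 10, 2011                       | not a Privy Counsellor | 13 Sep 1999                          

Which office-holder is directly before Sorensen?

By parliamentary office: Delgado, Osei, Ibarra, Whitfield and Sorensen (Deputy Speaker); then Marino, Nakamura and Okafor (Leader of the House); then Abara (Chief Whip).
Among Delgado, Osei, Ibarra, Whitfield and Sorensen, by date first returned to the chamber (later first): Delgado, Osei, Ibarra and Whitfield (Oct 10, 2013) before Sorensen (Nov 4, 2010).
Delgado, Osei, Ibarra and Whitfield are each a Privy Counsellor, so the next rule applies.
Among Delgado, Osei, Ibarra and Whitfield, by terms served (higher first): Delgado and Osei (11 terms) before Ibarra (4 terms) before Whitfield (3 terms).
Among Delgado and Osei, alphabetically by surname: Delgado before Osei.
Among Marino, Nakamura and Okafor, by date first returned to the chamber (later first): Marino (Feb 10, 2011) before Nakamura and Okafor (Jul 15, 2005).
Nakamura and Okafor are each a Privy Counsellor, so the next rule applies.
Nakamura and Okafor both have terms served 11 terms, so the next rule applies.
Among Nakamura and Okafor, alphabetically by surname: Nakamura before Okafor.
Order: Delgado, Osei, Ibarra, Whitfield, Sorensen, Marino, Nakamura, Okafor, Abara.

Whitfield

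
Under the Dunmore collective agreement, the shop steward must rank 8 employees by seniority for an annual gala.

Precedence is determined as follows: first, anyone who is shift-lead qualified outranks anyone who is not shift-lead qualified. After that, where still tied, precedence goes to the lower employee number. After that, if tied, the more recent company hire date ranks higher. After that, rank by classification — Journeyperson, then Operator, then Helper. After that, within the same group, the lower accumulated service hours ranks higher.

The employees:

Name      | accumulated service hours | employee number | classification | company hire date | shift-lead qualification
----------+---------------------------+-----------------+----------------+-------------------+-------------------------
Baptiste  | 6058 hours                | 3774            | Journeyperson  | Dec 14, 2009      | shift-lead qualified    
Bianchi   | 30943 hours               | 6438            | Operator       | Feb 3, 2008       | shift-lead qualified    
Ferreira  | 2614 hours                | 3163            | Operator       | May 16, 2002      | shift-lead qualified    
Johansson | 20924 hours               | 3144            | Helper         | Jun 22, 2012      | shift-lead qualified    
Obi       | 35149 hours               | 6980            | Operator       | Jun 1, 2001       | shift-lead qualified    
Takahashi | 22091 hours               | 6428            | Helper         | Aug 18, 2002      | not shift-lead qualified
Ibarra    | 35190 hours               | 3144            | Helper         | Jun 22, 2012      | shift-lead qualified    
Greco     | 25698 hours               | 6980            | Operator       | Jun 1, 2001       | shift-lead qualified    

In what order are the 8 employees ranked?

Johansson, Ibarra, Ferreira, Baptiste, Bianchi, Greco, Obi, Takahashi

By the first rule: Johansson, Ibarra, Ferreira, Baptiste, Bianchi, Greco and Obi (each shift-lead qualified); then Takahashi (not shift-lead qualified).
Among Johansson, Ibarra, Ferreira, Baptiste, Bianchi, Greco and Obi, by employee number (lower first): Johansson and Ibarra (3144) before Ferreira (3163) before Baptiste (3774) before Bianchi (6438) before Greco and Obi (6980).
Johansson and Ibarra both have company hire date Jun 22, 2012, so the next rule applies.
Johansson and Ibarra are each Helper, so the next rule applies.
Among Johansson and Ibarra, by accumulated service hours (lower first): Johansson (20924 hours) before Ibarra (35190 hours).
Greco and Obi both have company hire date Jun 1, 2001, so the next rule applies.
Greco and Obi are each Operator, so the next rule applies.
Among Greco and Obi, by accumulated service hours (lower first): Greco (25698 hours) before Obi (35149 hours).
Full order: Johansson, Ibarra, Ferreira, Baptiste, Bianchi, Greco, Obi, Takahashi.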